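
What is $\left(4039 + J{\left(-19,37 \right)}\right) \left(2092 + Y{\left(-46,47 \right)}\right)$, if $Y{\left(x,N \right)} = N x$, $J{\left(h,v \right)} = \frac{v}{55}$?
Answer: $- \frac{3110548}{11} \approx -2.8278 \cdot 10^{5}$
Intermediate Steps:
$J{\left(h,v \right)} = \frac{v}{55}$ ($J{\left(h,v \right)} = v \frac{1}{55} = \frac{v}{55}$)
$\left(4039 + J{\left(-19,37 \right)}\right) \left(2092 + Y{\left(-46,47 \right)}\right) = \left(4039 + \frac{1}{55} \cdot 37\right) \left(2092 + 47 \left(-46\right)\right) = \left(4039 + \frac{37}{55}\right) \left(2092 - 2162\right) = \frac{222182}{55} \left(-70\right) = - \frac{3110548}{11}$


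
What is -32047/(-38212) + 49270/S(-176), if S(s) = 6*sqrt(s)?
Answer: 32047/38212 - 24635*I*sqrt(11)/132 ≈ 0.83866 - 618.98*I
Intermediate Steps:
-32047/(-38212) + 49270/S(-176) = -32047/(-38212) + 49270/((6*sqrt(-176))) = -32047*(-1/38212) + 49270/((6*(4*I*sqrt(11)))) = 32047/38212 + 49270/((24*I*sqrt(11))) = 32047/38212 + 49270*(-I*sqrt(11)/264) = 32047/38212 - 24635*I*sqrt(11)/132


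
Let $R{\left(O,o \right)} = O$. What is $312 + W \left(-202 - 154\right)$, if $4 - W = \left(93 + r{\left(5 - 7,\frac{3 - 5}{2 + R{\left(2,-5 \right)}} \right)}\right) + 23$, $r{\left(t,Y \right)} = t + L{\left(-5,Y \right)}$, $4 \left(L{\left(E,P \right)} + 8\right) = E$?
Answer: $36179$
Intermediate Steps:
$L{\left(E,P \right)} = -8 + \frac{E}{4}$
$r{\left(t,Y \right)} = - \frac{37}{4} + t$ ($r{\left(t,Y \right)} = t + \left(-8 + \frac{1}{4} \left(-5\right)\right) = t - \frac{37}{4} = - \frac{37}{4} + t$)
$W = - \frac{403}{4}$ ($W = 4 - \left(\left(93 + \left(- \frac{37}{4} + \left(5 - 7\right)\right)\right) + 23\right) = 4 - \left(\left(93 - \frac{45}{4}\right) + 23\right) = 4 - \left(\frac{327}{4} + 23\right) = 4 - \frac{419}{4} = - \frac{403}{4} \approx -100.75$)
$312 + W \left(-202 - 154\right) = 312 - \frac{403 \left(-202 - 154\right)}{4} = 312 - -35867 = 312 + 35867 = 36179$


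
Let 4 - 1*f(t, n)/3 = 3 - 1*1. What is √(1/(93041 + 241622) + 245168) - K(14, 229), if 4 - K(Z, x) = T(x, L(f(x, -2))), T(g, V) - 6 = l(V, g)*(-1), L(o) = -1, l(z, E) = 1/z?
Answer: 3 + √27458650161099255/334663 ≈ 498.14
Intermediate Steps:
f(t, n) = 6 (f(t, n) = 12 - 3*(3 - 1*1) = 12 - 3*(3 - 1) = 12 - 3*2 = 12 - 6 = 6)
T(g, V) = 6 - 1/V
K(Z, x) = -3 (K(Z, x) = 4 - (6 - 1/(-1)) = 4 - (6 - 1*(-1)) = 4 - (6 + 1) = 4 - 1*7 = 4 - 7 = -3)
√(1/(93041 + 241622) + 245168) - K(14, 229) = √(1/(93041 + 241622) + 245168) - 1*(-3) = √(1/334663 + 245168) + 3 = √(82048658385/334663) + 3 = √27458650161099255/334663 + 3 = 3 + √27458650161099255/334663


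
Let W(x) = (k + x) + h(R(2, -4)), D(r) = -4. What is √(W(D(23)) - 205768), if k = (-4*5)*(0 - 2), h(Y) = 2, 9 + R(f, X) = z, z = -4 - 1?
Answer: I*√205730 ≈ 453.57*I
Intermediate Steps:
z = -5
R(f, X) = -14 (R(f, X) = -9 - 5 = -14)
k = 40 (k = -20*(-2) = 40)
W(x) = 42 + x (W(x) = (40 + x) + 2 = 42 + x)
√(W(D(23)) - 205768) = √((42 - 4) - 205768) = √(38 - 205768) = √(-205730) = I*√205730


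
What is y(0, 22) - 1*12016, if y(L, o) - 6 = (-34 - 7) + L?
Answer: -12051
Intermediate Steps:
y(L, o) = -35 + L (y(L, o) = 6 + ((-34 - 7) + L) = 6 + (-41 + L) = -35 + L)
y(0, 22) - 1*12016 = (-35 + 0) - 1*12016 = -35 - 12016 = -12051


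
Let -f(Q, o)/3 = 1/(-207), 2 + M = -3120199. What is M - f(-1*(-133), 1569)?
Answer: -215293870/69 ≈ -3.1202e+6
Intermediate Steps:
M = -3120201 (M = -2 - 3120199 = -3120201)
f(Q, o) = 1/69 (f(Q, o) = -3/(-207) = -3*(-1/207) = 1/69)
M - f(-1*(-133), 1569) = -3120201 - 1*1/69 = -3120201 - 1/69 = -215293870/69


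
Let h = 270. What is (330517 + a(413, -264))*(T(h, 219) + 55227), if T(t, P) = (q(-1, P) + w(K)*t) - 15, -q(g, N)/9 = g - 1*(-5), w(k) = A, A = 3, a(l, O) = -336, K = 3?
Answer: 18485513466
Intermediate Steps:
w(k) = 3
q(g, N) = -45 - 9*g (q(g, N) = -9*(g - 1*(-5)) = -9*(g + 5) = -9*(5 + g) = -45 - 9*g)
T(t, P) = -51 + 3*t (T(t, P) = ((-45 - 9*(-1)) + 3*t) - 15 = ((-45 + 9) + 3*t) - 15 = (-36 + 3*t) - 15 = -51 + 3*t)
(330517 + a(413, -264))*(T(h, 219) + 55227) = (330517 - 336)*((-51 + 3*270) + 55227) = 330181*((-51 + 810) + 55227) = 330181*(759 + 55227) = 330181*55986 = 18485513466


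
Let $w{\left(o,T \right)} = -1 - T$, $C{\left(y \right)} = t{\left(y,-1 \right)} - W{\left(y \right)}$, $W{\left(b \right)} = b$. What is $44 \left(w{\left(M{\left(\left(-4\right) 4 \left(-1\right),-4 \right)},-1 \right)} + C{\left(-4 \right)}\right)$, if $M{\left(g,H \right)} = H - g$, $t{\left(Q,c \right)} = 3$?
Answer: $308$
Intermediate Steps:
$C{\left(y \right)} = 3 - y$
$44 \left(w{\left(M{\left(\left(-4\right) 4 \left(-1\right),-4 \right)},-1 \right)} + C{\left(-4 \right)}\right) = 44 \left(\left(-1 - -1\right) + \left(3 - -4\right)\right) = 44 \left(\left(-1 + 1\right) + \left(3 + 4\right)\right) = 44 \left(0 + 7\right) = 44 \cdot 7 = 308$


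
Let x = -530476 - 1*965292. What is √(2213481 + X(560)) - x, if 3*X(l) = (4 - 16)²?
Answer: 1495768 + √2213529 ≈ 1.4973e+6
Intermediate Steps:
X(l) = 48 (X(l) = (4 - 16)²/3 = (⅓)*(-12)² = (⅓)*144 = 48)
x = -1495768 (x = -530476 - 965292 = -1495768)
√(2213481 + X(560)) - x = √(2213481 + 48) - 1*(-1495768) = √2213529 + 1495768 = 1495768 + √2213529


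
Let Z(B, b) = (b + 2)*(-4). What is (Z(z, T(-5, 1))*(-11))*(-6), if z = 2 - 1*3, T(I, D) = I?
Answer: 792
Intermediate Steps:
z = -1 (z = 2 - 3 = -1)
Z(B, b) = -8 - 4*b (Z(B, b) = (2 + b)*(-4) = -8 - 4*b)
(Z(z, T(-5, 1))*(-11))*(-6) = ((-8 - 4*(-5))*(-11))*(-6) = ((-8 + 20)*(-11))*(-6) = (12*(-11))*(-6) = -132*(-6) = 792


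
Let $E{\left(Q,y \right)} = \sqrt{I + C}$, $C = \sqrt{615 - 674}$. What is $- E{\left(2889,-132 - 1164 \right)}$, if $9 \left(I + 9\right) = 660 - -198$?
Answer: $- \frac{\sqrt{777 + 9 i \sqrt{59}}}{3} \approx -9.3008 - 0.41293 i$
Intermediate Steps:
$I = \frac{259}{3}$ ($I = -9 + \frac{660 - -198}{9} = -9 + \frac{660 + 198}{9} = -9 + \frac{1}{9} \cdot 858 = -9 + \frac{286}{3} = \frac{259}{3} \approx 86.333$)
$C = i \sqrt{59}$ ($C = \sqrt{-59} = i \sqrt{59} \approx 7.6811 i$)
$E{\left(Q,y \right)} = \sqrt{\frac{259}{3} + i \sqrt{59}}$
$- E{\left(2889,-132 - 1164 \right)} = - \frac{\sqrt{777 + 9 i \sqrt{59}}}{3}$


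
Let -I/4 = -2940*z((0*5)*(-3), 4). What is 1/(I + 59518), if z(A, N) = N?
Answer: 1/106558 ≈ 9.3846e-6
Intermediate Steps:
I = 47040 (I = -(-11760)*4 = -4*(-11760) = 47040)
1/(I + 59518) = 1/(47040 + 59518) = 1/106558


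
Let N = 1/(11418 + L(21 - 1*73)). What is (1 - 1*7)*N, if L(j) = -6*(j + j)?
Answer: -1/2007 ≈ -0.00049826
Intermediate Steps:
L(j) = -12*j
N = 1/12042 (N = 1/(11418 - 12*(21 - 1*73)) = 1/(11418 - 12*(21 - 73)) = 1/(11418 - 12*(-52)) = 1/(11418 + 624) = 1/12042 ≈ 8.3043e-5)
(1 - 1*7)*N = (1 - 1*7)*(1/12042) = (1 - 7)*(1/12042) = -6*1/12042 = -1/2007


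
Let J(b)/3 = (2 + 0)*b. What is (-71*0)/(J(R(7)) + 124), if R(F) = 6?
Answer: 0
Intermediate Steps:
J(b) = 6*b (J(b) = 3*((2 + 0)*b) = 3*(2*b) = 6*b)
(-71*0)/(J(R(7)) + 124) = (-71*0)/(6*6 + 124) = 0/(36 + 124) = 0/160 = 0*(1/160) = 0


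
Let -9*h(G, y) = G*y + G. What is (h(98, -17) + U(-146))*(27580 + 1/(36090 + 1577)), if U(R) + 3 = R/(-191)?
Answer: 4875119698815/1027771 ≈ 4.7434e+6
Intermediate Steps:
U(R) = -3 - R/191 (U(R) = -3 + R/(-191) = -3 + R*(-1/191) = -3 - R/191)
h(G, y) = -G/9 - G*y/9 (h(G, y) = -(G*y + G)/9 = -(G + G*y)/9 = -G/9 - G*y/9)
(h(98, -17) + U(-146))*(27580 + 1/(36090 + 1577)) = (-1/9*98*(1 - 17) + (-3 - 1/191*(-146)))*(27580 + 1/(36090 + 1577)) = (-1/9*98*(-16) + (-3 + 146/191))*(27580 + 1/37667) = (1568/9 - 427/191)*(27580 + 1/37667) = (295645/1719)*(1038855861/37667) = 4875119698815/1027771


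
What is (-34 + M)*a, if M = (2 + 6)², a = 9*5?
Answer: 1350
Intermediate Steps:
a = 45
M = 64 (M = 8² = 64)
(-34 + M)*a = (-34 + 64)*45 = 30*45 = 1350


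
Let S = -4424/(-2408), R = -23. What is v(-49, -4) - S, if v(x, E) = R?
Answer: -1068/43 ≈ -24.837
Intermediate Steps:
v(x, E) = -23
S = 79/43 (S = -4424*(-1/2408) = 79/43 ≈ 1.8372)
v(-49, -4) - S = -23 - 1*79/43 = -23 - 79/43 = -1068/43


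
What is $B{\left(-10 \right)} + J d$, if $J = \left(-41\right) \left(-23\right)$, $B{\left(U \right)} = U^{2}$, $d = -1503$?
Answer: $-1417229$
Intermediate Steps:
$J = 943$
$B{\left(-10 \right)} + J d = \left(-10\right)^{2} + 943 \left(-1503\right) = 100 - 1417329 = -1417229$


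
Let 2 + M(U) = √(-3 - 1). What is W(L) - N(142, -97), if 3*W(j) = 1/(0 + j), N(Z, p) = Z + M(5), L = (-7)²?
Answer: -20579/147 - 2*I ≈ -139.99 - 2.0*I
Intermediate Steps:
L = 49
M(U) = -2 + 2*I (M(U) = -2 + √(-3 - 1) = -2 + √(-4) = -2 + 2*I)
N(Z, p) = -2 + Z + 2*I (N(Z, p) = Z + (-2 + 2*I) = -2 + Z + 2*I)
W(j) = 1/(3*j) (W(j) = 1/(3*(0 + j)) = 1/(3*j))
W(L) - N(142, -97) = (⅓)/49 - (-2 + 142 + 2*I) = (⅓)*(1/49) - (140 + 2*I) = 1/147 + (-140 - 2*I) = -20579/147 - 2*I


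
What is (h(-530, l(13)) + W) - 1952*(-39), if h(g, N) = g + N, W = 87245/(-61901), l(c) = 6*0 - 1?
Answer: 4679442652/61901 ≈ 75596.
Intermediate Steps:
l(c) = -1 (l(c) = 0 - 1 = -1)
W = -87245/61901 (W = 87245*(-1/61901) = -87245/61901 ≈ -1.4094)
h(g, N) = N + g
(h(-530, l(13)) + W) - 1952*(-39) = ((-1 - 530) - 87245/61901) - 1952*(-39) = (-531 - 87245/61901) + 76128 = -32956676/61901 + 76128 = 4679442652/61901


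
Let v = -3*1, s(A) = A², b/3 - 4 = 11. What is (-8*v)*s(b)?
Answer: 48600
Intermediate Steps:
b = 45 (b = 12 + 3*11 = 12 + 33 = 45)
v = -3
(-8*v)*s(b) = -8*(-3)*45² = 24*2025 = 48600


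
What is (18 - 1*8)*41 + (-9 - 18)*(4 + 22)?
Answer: -292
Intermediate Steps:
(18 - 1*8)*41 + (-9 - 18)*(4 + 22) = (18 - 8)*41 - 27*26 = 10*41 - 702 = 410 - 702 = -292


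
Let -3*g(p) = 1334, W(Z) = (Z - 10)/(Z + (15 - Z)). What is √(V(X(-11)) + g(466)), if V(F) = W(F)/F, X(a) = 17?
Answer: I*√28912665/255 ≈ 21.086*I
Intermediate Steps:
W(Z) = -⅔ + Z/15 (W(Z) = (-10 + Z)/15 = (-10 + Z)*(1/15) = -⅔ + Z/15)
g(p) = -1334/3 (g(p) = -⅓*1334 = -1334/3)
V(F) = (-⅔ + F/15)/F
√(V(X(-11)) + g(466)) = √((1/15)*(-10 + 17)/17 - 1334/3) = √((1/15)*(1/17)*7 - 1334/3) = √(7/255 - 1334/3) = √(-113383/255) = I*√28912665/255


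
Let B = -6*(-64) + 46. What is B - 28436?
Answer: -28006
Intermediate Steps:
B = 430 (B = 384 + 46 = 430)
B - 28436 = 430 - 28436 = -28006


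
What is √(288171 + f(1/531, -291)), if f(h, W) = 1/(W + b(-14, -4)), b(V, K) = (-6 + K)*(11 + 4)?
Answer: √127083410/21 ≈ 536.82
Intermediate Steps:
b(V, K) = -90 + 15*K (b(V, K) = (-6 + K)*15 = -90 + 15*K)
f(h, W) = 1/(-150 + W) (f(h, W) = 1/(W + (-90 + 15*(-4))) = 1/(W + (-90 - 60)) = 1/(W - 150) = 1/(-150 + W))
√(288171 + f(1/531, -291)) = √(288171 + 1/(-150 - 291)) = √(288171 + 1/(-441)) = √(288171 - 1/441) = √(127083410/441) = √127083410/21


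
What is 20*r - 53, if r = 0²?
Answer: -53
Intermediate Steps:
r = 0
20*r - 53 = 20*0 - 53 = 0 - 53 = -53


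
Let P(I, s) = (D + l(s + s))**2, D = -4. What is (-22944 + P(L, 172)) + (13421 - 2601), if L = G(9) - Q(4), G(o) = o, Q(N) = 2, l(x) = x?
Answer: 103476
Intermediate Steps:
L = 7 (L = 9 - 1*2 = 9 - 2 = 7)
P(I, s) = (-4 + 2*s)**2 (P(I, s) = (-4 + (s + s))**2 = (-4 + 2*s)**2)
(-22944 + P(L, 172)) + (13421 - 2601) = (-22944 + 4*(-2 + 172)**2) + (13421 - 2601) = (-22944 + 4*170**2) + 10820 = (-22944 + 4*28900) + 10820 = (-22944 + 115600) + 10820 = 92656 + 10820 = 103476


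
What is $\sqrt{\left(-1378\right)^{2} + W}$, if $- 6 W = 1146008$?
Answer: $\frac{8 \sqrt{240171}}{3} \approx 1306.9$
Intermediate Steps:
$W = - \frac{573004}{3}$ ($W = \left(- \frac{1}{6}\right) 1146008 = - \frac{573004}{3} \approx -1.91 \cdot 10^{5}$)
$\sqrt{\left(-1378\right)^{2} + W} = \sqrt{\left(-1378\right)^{2} - \frac{573004}{3}} = \sqrt{1898884 - \frac{573004}{3}} = \sqrt{\frac{5123648}{3}} = \frac{8 \sqrt{240171}}{3}$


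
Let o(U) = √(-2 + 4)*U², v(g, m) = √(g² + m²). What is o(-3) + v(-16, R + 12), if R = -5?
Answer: √305 + 9*√2 ≈ 30.192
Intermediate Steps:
o(U) = √2*U²
o(-3) + v(-16, R + 12) = √2*(-3)² + √((-16)² + (-5 + 12)²) = √2*9 + √(256 + 7²) = 9*√2 + √(256 + 49) = 9*√2 + √305 = √305 + 9*√2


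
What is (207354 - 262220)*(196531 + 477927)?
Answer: -37004812628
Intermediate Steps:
(207354 - 262220)*(196531 + 477927) = -54866*674458 = -37004812628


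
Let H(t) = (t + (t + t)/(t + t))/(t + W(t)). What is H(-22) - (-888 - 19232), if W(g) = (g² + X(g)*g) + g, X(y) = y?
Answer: 885279/44 ≈ 20120.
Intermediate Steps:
W(g) = g + 2*g² (W(g) = (g² + g*g) + g = (g² + g²) + g = 2*g² + g = g + 2*g²)
H(t) = (1 + t)/(t + t*(1 + 2*t)) (H(t) = (t + (t + t)/(t + t))/(t + t*(1 + 2*t)) = (t + (2*t)/((2*t)))/(t + t*(1 + 2*t)) = (t + (2*t)*(1/(2*t)))/(t + t*(1 + 2*t)) = (t + 1)/(t + t*(1 + 2*t)) = (1 + t)/(t + t*(1 + 2*t)))
H(-22) - (-888 - 19232) = (½)/(-22) - (-888 - 19232) = (½)*(-1/22) - 1*(-20120) = -1/44 + 20120 = 885279/44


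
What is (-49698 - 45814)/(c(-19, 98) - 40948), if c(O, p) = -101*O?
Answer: 95512/39029 ≈ 2.4472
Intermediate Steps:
(-49698 - 45814)/(c(-19, 98) - 40948) = (-49698 - 45814)/(-101*(-19) - 40948) = -95512/(1919 - 40948) = -95512/(-39029) = -95512*(-1/39029) = 95512/39029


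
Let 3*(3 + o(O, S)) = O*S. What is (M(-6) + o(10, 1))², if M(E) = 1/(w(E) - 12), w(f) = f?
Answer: 25/324 ≈ 0.077160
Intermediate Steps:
o(O, S) = -3 + O*S/3 (o(O, S) = -3 + (O*S)/3 = -3 + O*S/3)
M(E) = 1/(-12 + E) (M(E) = 1/(E - 12) = 1/(-12 + E))
(M(-6) + o(10, 1))² = (1/(-12 - 6) + (-3 + (⅓)*10*1))² = (1/(-18) + (-3 + 10/3))² = (-1/18 + ⅓)² = (5/18)² = 25/324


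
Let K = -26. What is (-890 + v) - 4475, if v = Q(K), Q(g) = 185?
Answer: -5180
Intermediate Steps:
v = 185
(-890 + v) - 4475 = (-890 + 185) - 4475 = -705 - 4475 = -5180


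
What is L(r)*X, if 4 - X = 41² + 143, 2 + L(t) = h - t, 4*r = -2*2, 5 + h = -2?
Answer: 14560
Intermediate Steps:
h = -7 (h = -5 - 2 = -7)
r = -1 (r = (-2*2)/4 = (¼)*(-4) = -1)
L(t) = -9 - t (L(t) = -2 + (-7 - t) = -9 - t)
X = -1820 (X = 4 - (41² + 143) = 4 - (1681 + 143) = 4 - 1*1824 = 4 - 1824 = -1820)
L(r)*X = (-9 - 1*(-1))*(-1820) = (-9 + 1)*(-1820) = -8*(-1820) = 14560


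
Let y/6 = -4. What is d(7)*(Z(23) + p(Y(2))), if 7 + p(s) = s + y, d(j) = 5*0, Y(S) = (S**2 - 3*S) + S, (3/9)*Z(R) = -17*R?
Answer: 0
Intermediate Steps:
y = -24 (y = 6*(-4) = -24)
Z(R) = -51*R (Z(R) = 3*(-17*R) = -51*R)
Y(S) = S**2 - 2*S
d(j) = 0
p(s) = -31 + s (p(s) = -7 + (s - 24) = -7 + (-24 + s) = -31 + s)
d(7)*(Z(23) + p(Y(2))) = 0*(-51*23 + (-31 + 2*(-2 + 2))) = 0*(-1173 + (-31 + 2*0)) = 0*(-1173 + (-31 + 0)) = 0*(-1173 - 31) = 0*(-1204) = 0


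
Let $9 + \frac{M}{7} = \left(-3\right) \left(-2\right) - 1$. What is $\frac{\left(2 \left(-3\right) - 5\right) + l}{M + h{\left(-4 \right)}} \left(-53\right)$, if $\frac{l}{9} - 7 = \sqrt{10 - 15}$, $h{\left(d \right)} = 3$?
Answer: $\frac{2756}{25} + \frac{477 i \sqrt{5}}{25} \approx 110.24 + 42.664 i$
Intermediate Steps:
$M = -28$ ($M = -63 + 7 \left(\left(-3\right) \left(-2\right) - 1\right) = -63 + 7 \left(6 - 1\right) = -63 + 7 \cdot 5 = -63 + 35 = -28$)
$l = 63 + 9 i \sqrt{5}$ ($l = 63 + 9 \sqrt{10 - 15} = 63 + 9 \sqrt{-5} = 63 + 9 i \sqrt{5} \approx 63.0 + 20.125 i$)
$\frac{\left(2 \left(-3\right) - 5\right) + l}{M + h{\left(-4 \right)}} \left(-53\right) = \frac{\left(2 \left(-3\right) - 5\right) + \left(63 + 9 i \sqrt{5}\right)}{-28 + 3} \left(-53\right) = \frac{\left(-6 - 5\right) + \left(63 + 9 i \sqrt{5}\right)}{-25} \left(-53\right) = \left(-11 + \left(63 + 9 i \sqrt{5}\right)\right) \left(- \frac{1}{25}\right) \left(-53\right) = \left(52 + 9 i \sqrt{5}\right) \left(- \frac{1}{25}\right) \left(-53\right) = \left(- \frac{52}{25} - \frac{9 i \sqrt{5}}{25}\right) \left(-53\right) = \frac{2756}{25} + \frac{477 i \sqrt{5}}{25}$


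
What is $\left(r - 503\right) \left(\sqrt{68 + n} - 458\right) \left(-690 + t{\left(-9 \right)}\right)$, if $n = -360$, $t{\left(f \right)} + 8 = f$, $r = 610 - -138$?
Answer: $79332470 - 346430 i \sqrt{73} \approx 7.9332 \cdot 10^{7} - 2.9599 \cdot 10^{6} i$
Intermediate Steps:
$r = 748$ ($r = 610 + 138 = 748$)
$t{\left(f \right)} = -8 + f$
$\left(r - 503\right) \left(\sqrt{68 + n} - 458\right) \left(-690 + t{\left(-9 \right)}\right) = \left(748 - 503\right) \left(\sqrt{68 - 360} - 458\right) \left(-690 - 17\right) = 245 \left(\sqrt{-292} - 458\right) \left(-690 - 17\right) = 245 \left(2 i \sqrt{73} - 458\right) \left(-707\right) = 245 \left(-458 + 2 i \sqrt{73}\right) \left(-707\right) = 245 \left(323806 - 1414 i \sqrt{73}\right) = 79332470 - 346430 i \sqrt{73}$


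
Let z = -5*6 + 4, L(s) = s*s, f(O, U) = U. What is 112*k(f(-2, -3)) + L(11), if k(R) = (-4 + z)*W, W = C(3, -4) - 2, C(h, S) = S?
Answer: 20281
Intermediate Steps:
L(s) = s²
z = -26 (z = -30 + 4 = -26)
W = -6 (W = -4 - 2 = -6)
k(R) = 180 (k(R) = (-4 - 26)*(-6) = -30*(-6) = 180)
112*k(f(-2, -3)) + L(11) = 112*180 + 11² = 20160 + 121 = 20281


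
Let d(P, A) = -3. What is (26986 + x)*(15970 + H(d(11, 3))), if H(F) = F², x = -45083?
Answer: -289171963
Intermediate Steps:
(26986 + x)*(15970 + H(d(11, 3))) = (26986 - 45083)*(15970 + (-3)²) = -18097*(15970 + 9) = -18097*15979 = -289171963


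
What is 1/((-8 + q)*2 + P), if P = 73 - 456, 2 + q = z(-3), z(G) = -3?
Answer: -1/409 ≈ -0.0024450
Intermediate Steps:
q = -5 (q = -2 - 3 = -5)
P = -383
1/((-8 + q)*2 + P) = 1/((-8 - 5)*2 - 383) = 1/(-13*2 - 383) = 1/(-26 - 383) = 1/(-409) = -1/409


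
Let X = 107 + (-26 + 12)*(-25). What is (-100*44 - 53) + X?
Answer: -3996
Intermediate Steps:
X = 457 (X = 107 - 14*(-25) = 107 + 350 = 457)
(-100*44 - 53) + X = (-100*44 - 53) + 457 = (-4400 - 53) + 457 = -4453 + 457 = -3996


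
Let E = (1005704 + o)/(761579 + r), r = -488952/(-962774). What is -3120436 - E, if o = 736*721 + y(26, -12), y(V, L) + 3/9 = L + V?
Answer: -3431993232282280919/1099843423647 ≈ -3.1204e+6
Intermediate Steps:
y(V, L) = -1/3 + L + V (y(V, L) = -1/3 + (L + V) = -1/3 + L + V)
r = 244476/481387 (r = -488952*(-1/962774) = 244476/481387 ≈ 0.50786)
o = 1592009/3 (o = 736*721 + (-1/3 - 12 + 26) = 530656 + 41/3 = 1592009/3 ≈ 5.3067e+5)
E = 2218770930827/1099843423647 (E = (1005704 + 1592009/3)/(761579 + 244476/481387) = 4609121/(3*(366614474549/481387)) = (4609121/3)*(481387/366614474549) = 2218770930827/1099843423647 ≈ 2.0174)
-3120436 - E = -3120436 - 1*2218770930827/1099843423647 = -3120436 - 2218770930827/1099843423647 = -3431993232282280919/1099843423647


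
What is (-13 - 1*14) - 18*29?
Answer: -549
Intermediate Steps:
(-13 - 1*14) - 18*29 = (-13 - 14) - 522 = -27 - 522 = -549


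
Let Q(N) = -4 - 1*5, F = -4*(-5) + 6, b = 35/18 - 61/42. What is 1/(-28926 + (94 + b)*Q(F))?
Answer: -7/208435 ≈ -3.3584e-5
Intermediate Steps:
b = 31/63 (b = 35*(1/18) - 61*1/42 = 35/18 - 61/42 = 31/63 ≈ 0.49206)
F = 26 (F = 20 + 6 = 26)
Q(N) = -9 (Q(N) = -4 - 5 = -9)
1/(-28926 + (94 + b)*Q(F)) = 1/(-28926 + (94 + 31/63)*(-9)) = 1/(-28926 + (5953/63)*(-9)) = 1/(-28926 - 5953/7) = 1/(-208435/7) = -7/208435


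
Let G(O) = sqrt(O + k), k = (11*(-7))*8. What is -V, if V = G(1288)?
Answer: -4*sqrt(42) ≈ -25.923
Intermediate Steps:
k = -616 (k = -77*8 = -616)
G(O) = sqrt(-616 + O) (G(O) = sqrt(O - 616) = sqrt(-616 + O))
V = 4*sqrt(42) (V = sqrt(-616 + 1288) = sqrt(672) = 4*sqrt(42) ≈ 25.923)
-V = -4*sqrt(42)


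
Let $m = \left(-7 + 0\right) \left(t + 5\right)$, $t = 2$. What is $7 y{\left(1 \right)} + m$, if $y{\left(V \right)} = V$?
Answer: $-42$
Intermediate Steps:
$m = -49$ ($m = \left(-7 + 0\right) \left(2 + 5\right) = \left(-7\right) 7 = -49$)
$7 y{\left(1 \right)} + m = 7 \cdot 1 - 49 = 7 - 49 = -42$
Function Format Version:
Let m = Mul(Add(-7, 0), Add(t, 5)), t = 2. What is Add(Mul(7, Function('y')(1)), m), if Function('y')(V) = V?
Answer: -42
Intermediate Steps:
m = -49 (m = Mul(Add(-7, 0), Add(2, 5)) = Mul(-7, 7) = -49)
Add(Mul(7, Function('y')(1)), m) = Add(Mul(7, 1), -49) = Add(7, -49) = -42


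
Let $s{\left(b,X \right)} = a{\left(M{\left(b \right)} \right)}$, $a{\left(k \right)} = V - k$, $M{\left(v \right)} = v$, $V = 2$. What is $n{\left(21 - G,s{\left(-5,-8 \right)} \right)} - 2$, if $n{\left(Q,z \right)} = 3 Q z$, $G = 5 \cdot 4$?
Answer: $19$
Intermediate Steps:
$a{\left(k \right)} = 2 - k$
$s{\left(b,X \right)} = 2 - b$
$G = 20$
$n{\left(Q,z \right)} = 3 Q z$
$n{\left(21 - G,s{\left(-5,-8 \right)} \right)} - 2 = 3 \left(21 - 20\right) \left(2 - -5\right) - 2 = 3 \left(21 - 20\right) \left(2 + 5\right) - 2 = 3 \cdot 1 \cdot 7 - 2 = 21 - 2 = 19$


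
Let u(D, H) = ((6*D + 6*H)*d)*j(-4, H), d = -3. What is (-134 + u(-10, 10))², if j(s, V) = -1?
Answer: 17956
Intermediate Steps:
u(D, H) = 18*D + 18*H (u(D, H) = ((6*D + 6*H)*(-3))*(-1) = (-18*D - 18*H)*(-1) = 18*D + 18*H)
(-134 + u(-10, 10))² = (-134 + (18*(-10) + 18*10))² = (-134 + (-180 + 180))² = (-134 + 0)² = (-134)² = 17956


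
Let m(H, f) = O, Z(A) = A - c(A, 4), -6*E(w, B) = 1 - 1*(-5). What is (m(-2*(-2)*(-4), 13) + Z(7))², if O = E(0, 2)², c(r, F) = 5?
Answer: 9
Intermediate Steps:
E(w, B) = -1 (E(w, B) = -(1 - 1*(-5))/6 = -(1 + 5)/6 = -⅙*6 = -1)
Z(A) = -5 + A (Z(A) = A - 1*5 = A - 5 = -5 + A)
O = 1 (O = (-1)² = 1)
m(H, f) = 1
(m(-2*(-2)*(-4), 13) + Z(7))² = (1 + (-5 + 7))² = (1 + 2)² = 3² = 9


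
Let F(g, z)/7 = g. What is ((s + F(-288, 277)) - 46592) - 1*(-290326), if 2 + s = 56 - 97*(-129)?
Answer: 254285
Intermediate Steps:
F(g, z) = 7*g
s = 12567 (s = -2 + (56 - 97*(-129)) = -2 + (56 + 12513) = -2 + 12569 = 12567)
((s + F(-288, 277)) - 46592) - 1*(-290326) = ((12567 + 7*(-288)) - 46592) - 1*(-290326) = ((12567 - 2016) - 46592) + 290326 = (10551 - 46592) + 290326 = -36041 + 290326 = 254285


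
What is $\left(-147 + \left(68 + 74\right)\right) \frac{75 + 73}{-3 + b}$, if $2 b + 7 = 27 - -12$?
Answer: $- \frac{740}{13} \approx -56.923$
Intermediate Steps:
$b = 16$ ($b = - \frac{7}{2} + \frac{27 - -12}{2} = - \frac{7}{2} + \frac{27 + 12}{2} = - \frac{7}{2} + \frac{1}{2} \cdot 39 = - \frac{7}{2} + \frac{39}{2} = 16$)
$\left(-147 + \left(68 + 74\right)\right) \frac{75 + 73}{-3 + b} = \left(-147 + \left(68 + 74\right)\right) \frac{75 + 73}{-3 + 16} = \left(-147 + 142\right) \frac{148}{13} = - 5 \cdot 148 \cdot \frac{1}{13} = \left(-5\right) \frac{148}{13} = - \frac{740}{13}$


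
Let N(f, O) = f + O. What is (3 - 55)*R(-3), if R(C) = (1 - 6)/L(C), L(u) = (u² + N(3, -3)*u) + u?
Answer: 130/3 ≈ 43.333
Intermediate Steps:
N(f, O) = O + f
L(u) = u + u² (L(u) = (u² + (-3 + 3)*u) + u = (u² + 0*u) + u = (u² + 0) + u = u² + u = u + u²)
R(C) = -5/(C*(1 + C)) (R(C) = (1 - 6)/((C*(1 + C))) = -5/(C*(1 + C)))
(3 - 55)*R(-3) = (3 - 55)*(-5/(-3*(1 - 3))) = -(-260)*(-1)/(3*(-2)) = -(-260)*(-1)*(-1)/(3*2) = -52*(-⅚) = 130/3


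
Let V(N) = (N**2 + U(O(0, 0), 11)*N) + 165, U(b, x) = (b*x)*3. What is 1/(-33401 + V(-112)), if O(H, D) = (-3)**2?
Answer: -1/53956 ≈ -1.8534e-5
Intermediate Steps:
O(H, D) = 9
U(b, x) = 3*b*x
V(N) = 165 + N**2 + 297*N (V(N) = (N**2 + (3*9*11)*N) + 165 = (N**2 + 297*N) + 165 = 165 + N**2 + 297*N)
1/(-33401 + V(-112)) = 1/(-33401 + (165 + (-112)**2 + 297*(-112))) = 1/(-33401 + (165 + 12544 - 33264)) = 1/(-33401 - 20555) = 1/(-53956) = -1/53956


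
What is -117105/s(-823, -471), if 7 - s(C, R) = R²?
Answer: 117105/221834 ≈ 0.52789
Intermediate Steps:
s(C, R) = 7 - R²
-117105/s(-823, -471) = -117105/(7 - 1*(-471)²) = -117105/(7 - 1*221841) = -117105/(7 - 221841) = -117105/(-221834) = -117105*(-1/221834) = 117105/221834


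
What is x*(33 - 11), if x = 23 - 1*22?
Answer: 22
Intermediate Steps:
x = 1 (x = 23 - 22 = 1)
x*(33 - 11) = 1*(33 - 11) = 1*22 = 22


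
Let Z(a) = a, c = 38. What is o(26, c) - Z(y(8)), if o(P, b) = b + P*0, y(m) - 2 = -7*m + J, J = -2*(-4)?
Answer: 84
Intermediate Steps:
J = 8
y(m) = 10 - 7*m (y(m) = 2 + (-7*m + 8) = 2 + (8 - 7*m) = 10 - 7*m)
o(P, b) = b (o(P, b) = b + 0 = b)
o(26, c) - Z(y(8)) = 38 - (10 - 7*8) = 38 - (10 - 56) = 38 - 1*(-46) = 38 + 46 = 84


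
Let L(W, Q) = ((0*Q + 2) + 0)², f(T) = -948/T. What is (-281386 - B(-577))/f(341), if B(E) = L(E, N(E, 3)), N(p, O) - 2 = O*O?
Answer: 47976995/474 ≈ 1.0122e+5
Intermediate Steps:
N(p, O) = 2 + O² (N(p, O) = 2 + O*O = 2 + O²)
L(W, Q) = 4 (L(W, Q) = ((0 + 2) + 0)² = (2 + 0)² = 2² = 4)
B(E) = 4
(-281386 - B(-577))/f(341) = (-281386 - 1*4)/((-948/341)) = (-281386 - 4)/((-948*1/341)) = -281390/(-948/341) = -281390*(-341/948) = 47976995/474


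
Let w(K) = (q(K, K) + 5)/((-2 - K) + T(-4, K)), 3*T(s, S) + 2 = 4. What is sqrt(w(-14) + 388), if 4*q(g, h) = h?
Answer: sqrt(560443)/38 ≈ 19.701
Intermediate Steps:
T(s, S) = 2/3 (T(s, S) = -2/3 + (1/3)*4 = -2/3 + 4/3 = 2/3)
q(g, h) = h/4
w(K) = (5 + K/4)/(-4/3 - K) (w(K) = (K/4 + 5)/((-2 - K) + 2/3) = (5 + K/4)/(-4/3 - K))
sqrt(w(-14) + 388) = sqrt(3*(-20 - 1*(-14))/(4*(4 + 3*(-14))) + 388) = sqrt(3*(-20 + 14)/(4*(4 - 42)) + 388) = sqrt((3/4)*(-6)/(-38) + 388) = sqrt((3/4)*(-1/38)*(-6) + 388) = sqrt(9/76 + 388) = sqrt(29497/76) = sqrt(560443)/38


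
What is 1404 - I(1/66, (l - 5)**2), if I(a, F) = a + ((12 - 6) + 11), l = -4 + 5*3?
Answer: 91541/66 ≈ 1387.0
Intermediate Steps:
l = 11 (l = -4 + 15 = 11)
I(a, F) = 17 + a (I(a, F) = a + (6 + 11) = a + 17 = 17 + a)
1404 - I(1/66, (l - 5)**2) = 1404 - (17 + 1/66) = 1404 - 1*1123/66 = 1404 - 1123/66 = 91541/66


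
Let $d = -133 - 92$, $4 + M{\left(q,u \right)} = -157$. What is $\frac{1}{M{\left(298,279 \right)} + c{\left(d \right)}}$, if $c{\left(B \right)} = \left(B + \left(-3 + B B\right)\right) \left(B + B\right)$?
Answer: $- \frac{1}{22678811} \approx -4.4094 \cdot 10^{-8}$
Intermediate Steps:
$M{\left(q,u \right)} = -161$ ($M{\left(q,u \right)} = -4 - 157 = -161$)
$d = -225$ ($d = -133 - 92 = -225$)
$c{\left(B \right)} = 2 B \left(-3 + B + B^{2}\right)$ ($c{\left(B \right)} = \left(B + \left(-3 + B^{2}\right)\right) 2 B = \left(-3 + B + B^{2}\right) 2 B = 2 B \left(-3 + B + B^{2}\right)$)
$\frac{1}{M{\left(298,279 \right)} + c{\left(d \right)}} = \frac{1}{-161 + 2 \left(-225\right) \left(-3 - 225 + \left(-225\right)^{2}\right)} = \frac{1}{-161 + 2 \left(-225\right) \left(-3 - 225 + 50625\right)} = \frac{1}{-161 + 2 \left(-225\right) 50397} = \frac{1}{-161 - 22678650} = \frac{1}{-22678811} = - \frac{1}{22678811}$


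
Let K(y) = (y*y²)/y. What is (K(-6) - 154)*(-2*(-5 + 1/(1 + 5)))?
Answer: -3422/3 ≈ -1140.7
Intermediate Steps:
K(y) = y² (K(y) = y³/y = y²)
(K(-6) - 154)*(-2*(-5 + 1/(1 + 5))) = ((-6)² - 154)*(-2*(-5 + 1/(1 + 5))) = (36 - 154)*(-2*(-5 + 1/6)) = -(-236)*(-5 + ⅙) = -(-236)*(-29)/6 = -118*29/3 = -3422/3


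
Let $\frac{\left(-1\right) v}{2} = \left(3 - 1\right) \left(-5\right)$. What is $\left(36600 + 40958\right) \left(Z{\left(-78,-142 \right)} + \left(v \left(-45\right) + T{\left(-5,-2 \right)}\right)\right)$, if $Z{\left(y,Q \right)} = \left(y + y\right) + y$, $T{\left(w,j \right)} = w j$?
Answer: $-87175192$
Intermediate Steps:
$T{\left(w,j \right)} = j w$
$Z{\left(y,Q \right)} = 3 y$ ($Z{\left(y,Q \right)} = 2 y + y = 3 y$)
$v = 20$ ($v = - 2 \left(3 - 1\right) \left(-5\right) = - 2 \cdot 2 \left(-5\right) = \left(-2\right) \left(-10\right) = 20$)
$\left(36600 + 40958\right) \left(Z{\left(-78,-142 \right)} + \left(v \left(-45\right) + T{\left(-5,-2 \right)}\right)\right) = \left(36600 + 40958\right) \left(3 \left(-78\right) + \left(20 \left(-45\right) - -10\right)\right) = 77558 \left(-234 + \left(-900 + 10\right)\right) = 77558 \left(-234 - 890\right) = 77558 \left(-1124\right) = -87175192$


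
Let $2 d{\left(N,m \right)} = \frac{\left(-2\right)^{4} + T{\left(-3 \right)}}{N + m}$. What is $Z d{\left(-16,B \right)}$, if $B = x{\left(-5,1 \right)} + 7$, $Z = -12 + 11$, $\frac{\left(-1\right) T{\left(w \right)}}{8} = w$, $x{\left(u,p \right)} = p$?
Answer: $\frac{5}{2} \approx 2.5$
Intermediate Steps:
$T{\left(w \right)} = - 8 w$
$Z = -1$
$B = 8$ ($B = 1 + 7 = 8$)
$d{\left(N,m \right)} = \frac{20}{N + m}$ ($d{\left(N,m \right)} = \frac{\left(\left(-2\right)^{4} - -24\right) \frac{1}{N + m}}{2} = \frac{\left(16 + 24\right) \frac{1}{N + m}}{2} = \frac{40 \frac{1}{N + m}}{2} = \frac{20}{N + m}$)
$Z d{\left(-16,B \right)} = - \frac{20}{-16 + 8} = - \frac{20}{-8} = - \frac{20 \left(-1\right)}{8} = \left(-1\right) \left(- \frac{5}{2}\right) = \frac{5}{2}$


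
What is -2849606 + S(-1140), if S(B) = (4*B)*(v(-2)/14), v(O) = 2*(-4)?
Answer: -19929002/7 ≈ -2.8470e+6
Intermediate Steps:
v(O) = -8
S(B) = -16*B/7 (S(B) = (4*B)*(-8/14) = (4*B)*(-8*1/14) = (4*B)*(-4/7) = -16*B/7)
-2849606 + S(-1140) = -2849606 - 16/7*(-1140) = -2849606 + 18240/7 = -19929002/7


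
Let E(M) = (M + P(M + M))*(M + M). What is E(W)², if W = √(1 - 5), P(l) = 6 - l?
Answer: -512 + 384*I ≈ -512.0 + 384.0*I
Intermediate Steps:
W = 2*I (W = √(-4) = 2*I ≈ 2.0*I)
E(M) = 2*M*(6 - M) (E(M) = (M + (6 - (M + M)))*(M + M) = (M + (6 - 2*M))*(2*M) = (6 - M)*(2*M) = 2*M*(6 - M))
E(W)² = (2*(2*I)*(6 - 2*I))² = (4*I*(6 - 2*I))² = -16*(6 - 2*I)²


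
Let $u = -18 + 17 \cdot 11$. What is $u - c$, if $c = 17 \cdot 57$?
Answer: $-800$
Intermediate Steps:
$u = 169$ ($u = -18 + 187 = 169$)
$c = 969$
$u - c = 169 - 969 = -800$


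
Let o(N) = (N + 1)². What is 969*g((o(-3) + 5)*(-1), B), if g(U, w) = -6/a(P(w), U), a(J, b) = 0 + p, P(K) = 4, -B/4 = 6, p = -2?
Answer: 2907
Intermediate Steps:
B = -24 (B = -4*6 = -24)
o(N) = (1 + N)²
a(J, b) = -2 (a(J, b) = 0 - 2 = -2)
g(U, w) = 3 (g(U, w) = -6/(-2) = -6*(-½) = 3)
969*g((o(-3) + 5)*(-1), B) = 969*3 = 2907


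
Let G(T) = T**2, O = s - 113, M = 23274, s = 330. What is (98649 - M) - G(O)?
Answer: 28286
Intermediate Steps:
O = 217 (O = 330 - 113 = 217)
(98649 - M) - G(O) = (98649 - 1*23274) - 1*217**2 = (98649 - 23274) - 1*47089 = 75375 - 47089 = 28286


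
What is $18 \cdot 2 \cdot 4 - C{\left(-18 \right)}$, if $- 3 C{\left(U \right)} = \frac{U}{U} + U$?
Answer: $\frac{415}{3} \approx 138.33$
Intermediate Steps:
$C{\left(U \right)} = - \frac{1}{3} - \frac{U}{3}$ ($C{\left(U \right)} = - \frac{\frac{U}{U} + U}{3} = - \frac{1 + U}{3} = - \frac{1}{3} - \frac{U}{3}$)
$18 \cdot 2 \cdot 4 - C{\left(-18 \right)} = 18 \cdot 2 \cdot 4 - \left(- \frac{1}{3} - -6\right) = 36 \cdot 4 - \left(- \frac{1}{3} + 6\right) = 144 - \frac{17}{3} = \frac{415}{3}$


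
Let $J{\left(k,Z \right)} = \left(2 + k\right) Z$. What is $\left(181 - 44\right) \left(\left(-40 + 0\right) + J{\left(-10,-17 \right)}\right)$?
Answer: $13152$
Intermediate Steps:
$J{\left(k,Z \right)} = Z \left(2 + k\right)$
$\left(181 - 44\right) \left(\left(-40 + 0\right) + J{\left(-10,-17 \right)}\right) = \left(181 - 44\right) \left(\left(-40 + 0\right) - 17 \left(2 - 10\right)\right) = \left(181 - 44\right) \left(-40 - -136\right) = 137 \left(-40 + 136\right) = 137 \cdot 96 = 13152$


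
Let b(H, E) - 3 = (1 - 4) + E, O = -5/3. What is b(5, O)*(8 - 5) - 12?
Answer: -17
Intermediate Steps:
O = -5/3 (O = -5*⅓ = -5/3 ≈ -1.6667)
b(H, E) = E (b(H, E) = 3 + ((1 - 4) + E) = 3 + (-3 + E) = E)
b(5, O)*(8 - 5) - 12 = -5*(8 - 5)/3 - 12 = -5/3*3 - 12 = -5 - 12 = -17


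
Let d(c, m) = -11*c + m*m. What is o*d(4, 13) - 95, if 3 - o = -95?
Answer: 12155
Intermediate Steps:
o = 98 (o = 3 - 1*(-95) = 3 + 95 = 98)
d(c, m) = m² - 11*c (d(c, m) = -11*c + m² = m² - 11*c)
o*d(4, 13) - 95 = 98*(13² - 11*4) - 95 = 98*(169 - 44) - 95 = 98*125 - 95 = 12250 - 95 = 12155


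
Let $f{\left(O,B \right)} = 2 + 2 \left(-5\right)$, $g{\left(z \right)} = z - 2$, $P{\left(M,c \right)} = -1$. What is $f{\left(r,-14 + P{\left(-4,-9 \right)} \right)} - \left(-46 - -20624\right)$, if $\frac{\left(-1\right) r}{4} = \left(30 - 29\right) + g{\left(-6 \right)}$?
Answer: $-20586$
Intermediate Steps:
$g{\left(z \right)} = -2 + z$
$r = 28$ ($r = - 4 \left(\left(30 - 29\right) - 8\right) = - 4 \left(1 - 8\right) = \left(-4\right) \left(-7\right) = 28$)
$f{\left(O,B \right)} = -8$ ($f{\left(O,B \right)} = 2 - 10 = -8$)
$f{\left(r,-14 + P{\left(-4,-9 \right)} \right)} - \left(-46 - -20624\right) = -8 - \left(-46 - -20624\right) = -8 - \left(-46 + 20624\right) = -8 - 20578 = -20586$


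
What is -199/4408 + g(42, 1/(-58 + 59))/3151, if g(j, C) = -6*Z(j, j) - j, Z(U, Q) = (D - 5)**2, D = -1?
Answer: -1764313/13889608 ≈ -0.12702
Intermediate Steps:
Z(U, Q) = 36 (Z(U, Q) = (-1 - 5)**2 = (-6)**2 = 36)
g(j, C) = -216 - j (g(j, C) = -6*36 - j = -216 - j)
-199/4408 + g(42, 1/(-58 + 59))/3151 = -199/4408 + (-216 - 1*42)/3151 = -199*1/4408 + (-216 - 42)*(1/3151) = -199/4408 - 258*1/3151 = -199/4408 - 258/3151 = -1764313/13889608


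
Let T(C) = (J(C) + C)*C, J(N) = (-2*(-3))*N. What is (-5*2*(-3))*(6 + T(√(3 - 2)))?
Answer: 390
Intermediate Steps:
J(N) = 6*N
T(C) = 7*C² (T(C) = (6*C + C)*C = (7*C)*C = 7*C²)
(-5*2*(-3))*(6 + T(√(3 - 2))) = (-5*2*(-3))*(6 + 7*(√(3 - 2))²) = (-10*(-3))*(6 + 7*(√1)²) = 30*(6 + 7*1²) = 30*(6 + 7*1) = 30*(6 + 7) = 30*13 = 390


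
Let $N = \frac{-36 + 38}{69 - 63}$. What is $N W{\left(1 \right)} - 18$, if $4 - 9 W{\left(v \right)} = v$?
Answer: $- \frac{161}{9} \approx -17.889$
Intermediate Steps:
$N = \frac{1}{3}$ ($N = \frac{2}{6} = 2 \cdot \frac{1}{6} = \frac{1}{3} \approx 0.33333$)
$W{\left(v \right)} = \frac{4}{9} - \frac{v}{9}$
$N W{\left(1 \right)} - 18 = \frac{\frac{4}{9} - \frac{1}{9}}{3} - 18 = \frac{1}{3} \cdot \frac{1}{3} - 18 = \frac{1}{9} - 18 = - \frac{161}{9}$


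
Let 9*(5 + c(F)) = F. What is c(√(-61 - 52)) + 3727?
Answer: 3722 + I*√113/9 ≈ 3722.0 + 1.1811*I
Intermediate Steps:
c(F) = -5 + F/9
c(√(-61 - 52)) + 3727 = (-5 + √(-61 - 52)/9) + 3727 = (-5 + √(-113)/9) + 3727 = (-5 + (I*√113)/9) + 3727 = (-5 + I*√113/9) + 3727 = 3722 + I*√113/9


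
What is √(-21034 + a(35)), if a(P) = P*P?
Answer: 3*I*√2201 ≈ 140.74*I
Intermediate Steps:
a(P) = P²
√(-21034 + a(35)) = √(-21034 + 35²) = √(-21034 + 1225) = √(-19809) = 3*I*√2201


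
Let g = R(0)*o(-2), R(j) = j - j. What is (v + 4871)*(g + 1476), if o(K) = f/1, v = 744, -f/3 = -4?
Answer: 8287740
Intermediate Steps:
f = 12 (f = -3*(-4) = 12)
R(j) = 0
o(K) = 12 (o(K) = 12/1 = 12*1 = 12)
g = 0 (g = 0*12 = 0)
(v + 4871)*(g + 1476) = (744 + 4871)*(0 + 1476) = 5615*1476 = 8287740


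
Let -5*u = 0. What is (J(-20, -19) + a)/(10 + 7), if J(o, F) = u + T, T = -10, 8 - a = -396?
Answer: 394/17 ≈ 23.176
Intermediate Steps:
a = 404 (a = 8 - 1*(-396) = 8 + 396 = 404)
u = 0 (u = -⅕*0 = 0)
J(o, F) = -10 (J(o, F) = 0 - 10 = -10)
(J(-20, -19) + a)/(10 + 7) = (-10 + 404)/(10 + 7) = 394/17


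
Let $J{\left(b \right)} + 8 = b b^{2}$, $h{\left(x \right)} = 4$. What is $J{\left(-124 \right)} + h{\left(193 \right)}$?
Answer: $-1906628$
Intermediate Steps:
$J{\left(b \right)} = -8 + b^{3}$ ($J{\left(b \right)} = -8 + b b^{2} = -8 + b^{3}$)
$J{\left(-124 \right)} + h{\left(193 \right)} = \left(-8 + \left(-124\right)^{3}\right) + 4 = \left(-8 - 1906624\right) + 4 = -1906632 + 4 = -1906628$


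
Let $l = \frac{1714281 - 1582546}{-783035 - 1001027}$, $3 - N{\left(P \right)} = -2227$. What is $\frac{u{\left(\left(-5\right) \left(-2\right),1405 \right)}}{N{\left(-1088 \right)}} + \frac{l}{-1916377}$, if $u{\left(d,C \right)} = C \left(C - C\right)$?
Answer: $\frac{131735}{3418935383374} \approx 3.8531 \cdot 10^{-8}$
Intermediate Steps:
$N{\left(P \right)} = 2230$ ($N{\left(P \right)} = 3 - -2227 = 3 + 2227 = 2230$)
$u{\left(d,C \right)} = 0$ ($u{\left(d,C \right)} = C 0 = 0$)
$l = - \frac{131735}{1784062}$ ($l = \frac{131735}{-1784062} = 131735 \left(- \frac{1}{1784062}\right) = - \frac{131735}{1784062} \approx -0.07384$)
$\frac{u{\left(\left(-5\right) \left(-2\right),1405 \right)}}{N{\left(-1088 \right)}} + \frac{l}{-1916377} = \frac{0}{2230} - \frac{131735}{1784062 \left(-1916377\right)} = 0 \cdot \frac{1}{2230} - - \frac{131735}{3418935383374} = 0 + \frac{131735}{3418935383374} = \frac{131735}{3418935383374}$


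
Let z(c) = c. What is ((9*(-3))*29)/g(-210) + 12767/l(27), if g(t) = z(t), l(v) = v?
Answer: 900737/1890 ≈ 476.58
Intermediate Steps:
g(t) = t
((9*(-3))*29)/g(-210) + 12767/l(27) = ((9*(-3))*29)/(-210) + 12767/27 = -27*29*(-1/210) + 12767*(1/27) = -783*(-1/210) + 12767/27 = 261/70 + 12767/27 = 900737/1890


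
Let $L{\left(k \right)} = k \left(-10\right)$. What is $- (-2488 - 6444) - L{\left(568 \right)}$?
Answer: $14612$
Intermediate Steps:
$L{\left(k \right)} = - 10 k$
$- (-2488 - 6444) - L{\left(568 \right)} = - (-2488 - 6444) - \left(-10\right) 568 = \left(-1\right) \left(-8932\right) - -5680 = 8932 + 5680 = 14612$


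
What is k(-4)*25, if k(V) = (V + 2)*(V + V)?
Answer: 400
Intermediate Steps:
k(V) = 2*V*(2 + V) (k(V) = (2 + V)*(2*V) = 2*V*(2 + V))
k(-4)*25 = (2*(-4)*(2 - 4))*25 = (2*(-4)*(-2))*25 = 16*25 = 400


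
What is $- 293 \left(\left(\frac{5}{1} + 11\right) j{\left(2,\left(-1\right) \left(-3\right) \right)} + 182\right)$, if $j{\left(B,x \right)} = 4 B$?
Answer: $-90830$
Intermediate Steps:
$- 293 \left(\left(\frac{5}{1} + 11\right) j{\left(2,\left(-1\right) \left(-3\right) \right)} + 182\right) = - 293 \left(\left(\frac{5}{1} + 11\right) 4 \cdot 2 + 182\right) = - 293 \left(\left(5 \cdot 1 + 11\right) 8 + 182\right) = - 293 \left(\left(5 + 11\right) 8 + 182\right) = - 293 \left(16 \cdot 8 + 182\right) = - 293 \left(128 + 182\right) = \left(-293\right) 310 = -90830$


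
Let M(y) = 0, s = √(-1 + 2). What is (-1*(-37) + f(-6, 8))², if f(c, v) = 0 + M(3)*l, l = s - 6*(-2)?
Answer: 1369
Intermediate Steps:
s = 1 (s = √1 = 1)
l = 13 (l = 1 - 6*(-2) = 1 - 1*(-12) = 1 + 12 = 13)
f(c, v) = 0 (f(c, v) = 0 + 0*13 = 0 + 0 = 0)
(-1*(-37) + f(-6, 8))² = (-1*(-37) + 0)² = (37 + 0)² = 37² = 1369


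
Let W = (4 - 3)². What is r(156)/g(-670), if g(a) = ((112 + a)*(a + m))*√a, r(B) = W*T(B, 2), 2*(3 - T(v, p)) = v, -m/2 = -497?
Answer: -5*I*√670/8075376 ≈ -1.6027e-5*I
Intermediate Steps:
m = 994 (m = -2*(-497) = 994)
T(v, p) = 3 - v/2
W = 1 (W = 1² = 1)
r(B) = 3 - B/2 (r(B) = 1*(3 - B/2) = 3 - B/2)
g(a) = √a*(112 + a)*(994 + a) (g(a) = ((112 + a)*(a + 994))*√a = ((112 + a)*(994 + a))*√a = √a*(112 + a)*(994 + a))
r(156)/g(-670) = (3 - ½*156)/((√(-670)*(111328 + (-670)² + 1106*(-670)))) = (3 - 78)/(((I*√670)*(111328 + 448900 - 741020))) = -75*I*√670/121130640 = -5*I*√670/8075376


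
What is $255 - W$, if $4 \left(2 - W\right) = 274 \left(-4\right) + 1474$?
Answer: $\frac{695}{2} \approx 347.5$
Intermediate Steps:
$W = - \frac{185}{2}$ ($W = 2 - \frac{274 \left(-4\right) + 1474}{4} = 2 - \frac{-1096 + 1474}{4} = 2 - \frac{189}{2} = - \frac{185}{2} \approx -92.5$)
$255 - W = 255 - - \frac{185}{2} = 255 + \frac{185}{2} = \frac{695}{2}$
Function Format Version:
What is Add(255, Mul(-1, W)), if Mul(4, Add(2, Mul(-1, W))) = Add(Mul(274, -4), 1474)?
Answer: Rational(695, 2) ≈ 347.50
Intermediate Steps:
W = Rational(-185, 2) (W = Add(2, Mul(Rational(-1, 4), Add(Mul(274, -4), 1474))) = Add(2, Mul(Rational(-1, 4), Add(-1096, 1474))) = Add(2, Mul(Rational(-1, 4), 378)) = Add(2, Rational(-189, 2)) = Rational(-185, 2) ≈ -92.500)
Add(255, Mul(-1, W)) = Add(255, Mul(-1, Rational(-185, 2))) = Add(255, Rational(185, 2)) = Rational(695, 2)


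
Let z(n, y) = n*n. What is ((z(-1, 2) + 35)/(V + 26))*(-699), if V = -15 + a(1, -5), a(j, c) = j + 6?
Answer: -1398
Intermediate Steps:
a(j, c) = 6 + j
z(n, y) = n²
V = -8 (V = -15 + (6 + 1) = -15 + 7 = -8)
((z(-1, 2) + 35)/(V + 26))*(-699) = (((-1)² + 35)/(-8 + 26))*(-699) = ((1 + 35)/18)*(-699) = (36*(1/18))*(-699) = 2*(-699) = -1398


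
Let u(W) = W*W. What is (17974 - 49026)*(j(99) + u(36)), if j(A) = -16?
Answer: -39746560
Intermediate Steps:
u(W) = W²
(17974 - 49026)*(j(99) + u(36)) = (17974 - 49026)*(-16 + 36²) = -31052*(-16 + 1296) = -31052*1280 = -39746560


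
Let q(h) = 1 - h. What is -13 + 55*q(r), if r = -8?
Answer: 482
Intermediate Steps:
-13 + 55*q(r) = -13 + 55*(1 - 1*(-8)) = -13 + 55*(1 + 8) = -13 + 55*9 = -13 + 495 = 482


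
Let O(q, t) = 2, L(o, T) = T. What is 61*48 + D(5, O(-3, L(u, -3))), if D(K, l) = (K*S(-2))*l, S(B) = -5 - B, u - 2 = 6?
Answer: 2898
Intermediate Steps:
u = 8 (u = 2 + 6 = 8)
D(K, l) = -3*K*l (D(K, l) = (K*(-5 - 1*(-2)))*l = (K*(-5 + 2))*l = (K*(-3))*l = (-3*K)*l = -3*K*l)
61*48 + D(5, O(-3, L(u, -3))) = 61*48 - 3*5*2 = 2928 - 30 = 2898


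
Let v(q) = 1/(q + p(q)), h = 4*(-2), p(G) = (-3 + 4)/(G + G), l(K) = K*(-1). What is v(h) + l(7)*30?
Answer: -27106/129 ≈ -210.12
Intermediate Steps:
l(K) = -K
p(G) = 1/(2*G)
h = -8
v(q) = 1/(q + 1/(2*q))
v(h) + l(7)*30 = 2*(-8)/(1 + 2*(-8)²) - 1*7*30 = 2*(-8)/(1 + 2*64) - 7*30 = 2*(-8)/(1 + 128) - 210 = 2*(-8)/129 - 210 = 2*(-8)*(1/129) - 210 = -16/129 - 210 = -27106/129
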